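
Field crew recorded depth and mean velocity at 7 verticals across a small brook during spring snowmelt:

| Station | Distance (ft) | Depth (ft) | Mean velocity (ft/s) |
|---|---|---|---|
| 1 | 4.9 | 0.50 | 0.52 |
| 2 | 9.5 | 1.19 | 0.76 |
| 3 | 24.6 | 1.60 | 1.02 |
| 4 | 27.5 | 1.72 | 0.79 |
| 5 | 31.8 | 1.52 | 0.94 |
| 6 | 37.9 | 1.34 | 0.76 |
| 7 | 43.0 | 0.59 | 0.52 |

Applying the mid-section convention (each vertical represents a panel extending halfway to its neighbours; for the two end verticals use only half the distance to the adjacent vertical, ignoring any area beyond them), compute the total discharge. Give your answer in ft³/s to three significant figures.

w_1 = (9.5 − 4.9)/2 = 2.3 ft; q_1 = 0.52 × 0.50 × 2.3 = 0.5980 ft³/s
w_2 = (24.6 − 4.9)/2 = 9.85 ft; q_2 = 0.76 × 1.19 × 9.85 = 8.908 ft³/s
w_3 = (27.5 − 9.5)/2 = 9 ft; q_3 = 1.02 × 1.60 × 9 = 14.69 ft³/s
w_4 = (31.8 − 24.6)/2 = 3.6 ft; q_4 = 0.79 × 1.72 × 3.6 = 4.892 ft³/s
w_5 = (37.9 − 27.5)/2 = 5.2 ft; q_5 = 0.94 × 1.52 × 5.2 = 7.430 ft³/s
w_6 = (43.0 − 31.8)/2 = 5.6 ft; q_6 = 0.76 × 1.34 × 5.6 = 5.703 ft³/s
w_7 = (43.0 − 37.9)/2 = 2.55 ft; q_7 = 0.52 × 0.59 × 2.55 = 0.7823 ft³/s
Q = Σ qᵢ = 43.00 ft³/s

43.0 ft³/s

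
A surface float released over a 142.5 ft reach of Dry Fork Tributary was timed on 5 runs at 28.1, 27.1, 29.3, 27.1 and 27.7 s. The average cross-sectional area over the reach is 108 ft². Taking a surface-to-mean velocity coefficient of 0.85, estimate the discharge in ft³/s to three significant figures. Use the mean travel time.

t̄ = (28.1 + 27.1 + 29.3 + 27.1 + 27.7) / 5 = 27.86 s
v_surface = L / t̄ = 142.5 / 27.86 = 5.115 ft/s
v_mean = 0.85 × 5.115 = 4.348 ft/s
Q = A × v_mean = 108 × 4.348 = 469.5 ft³/s

470 ft³/s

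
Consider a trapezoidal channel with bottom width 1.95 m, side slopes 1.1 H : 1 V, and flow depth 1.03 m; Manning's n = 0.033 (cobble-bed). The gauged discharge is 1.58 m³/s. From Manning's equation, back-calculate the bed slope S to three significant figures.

A = (b + z·y)·y = (1.95 + 1.1×1.03)×1.03 = 3.175 m²
P = b + 2y√(1+z²) = 1.95 + 2×1.03×√(1+1.1²) = 5.012 m
R = A/P = 3.175/5.012 = 0.6335 m
S = (Q·n / (1·A·R^(2/3)))² = (1.58×0.033 / (1×3.175×0.7376))² = 0.0004955

0.000495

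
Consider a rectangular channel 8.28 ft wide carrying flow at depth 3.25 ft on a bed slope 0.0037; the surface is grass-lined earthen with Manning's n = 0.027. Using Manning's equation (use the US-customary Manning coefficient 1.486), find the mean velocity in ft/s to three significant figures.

4.99 ft/s

A = b·y = 8.28 × 3.25 = 26.91 ft²
P = b + 2y = 8.28 + 2×3.25 = 14.78 ft
R = A/P = 26.91/14.78 = 1.821 ft
Q = (1.486/n)·A·R^(2/3)·S^(1/2) = (1.486/0.027) × 26.91 × 1.821^(2/3) × 0.0037^(1/2) = 134.3 ft³/s
V = Q/A = 134.3/26.91 = 4.992 ft/s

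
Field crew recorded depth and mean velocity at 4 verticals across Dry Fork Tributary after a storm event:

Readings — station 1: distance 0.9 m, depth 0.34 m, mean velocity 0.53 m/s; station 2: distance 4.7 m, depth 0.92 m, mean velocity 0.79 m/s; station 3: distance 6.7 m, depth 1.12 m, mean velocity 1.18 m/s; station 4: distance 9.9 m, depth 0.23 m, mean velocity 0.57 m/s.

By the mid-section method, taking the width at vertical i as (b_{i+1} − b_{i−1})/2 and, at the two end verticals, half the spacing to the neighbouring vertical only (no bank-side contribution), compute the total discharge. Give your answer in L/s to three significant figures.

6100 L/s

w_1 = (4.7 − 0.9)/2 = 1.9 m; q_1 = 0.53 × 0.34 × 1.9 = 0.3424 m³/s
w_2 = (6.7 − 0.9)/2 = 2.9 m; q_2 = 0.79 × 0.92 × 2.9 = 2.108 m³/s
w_3 = (9.9 − 4.7)/2 = 2.6 m; q_3 = 1.18 × 1.12 × 2.6 = 3.436 m³/s
w_4 = (9.9 − 6.7)/2 = 1.6 m; q_4 = 0.57 × 0.23 × 1.6 = 0.2098 m³/s
Q = Σ qᵢ = 6.096 m³/s
= 6.096 × 1000 = 6096 L/s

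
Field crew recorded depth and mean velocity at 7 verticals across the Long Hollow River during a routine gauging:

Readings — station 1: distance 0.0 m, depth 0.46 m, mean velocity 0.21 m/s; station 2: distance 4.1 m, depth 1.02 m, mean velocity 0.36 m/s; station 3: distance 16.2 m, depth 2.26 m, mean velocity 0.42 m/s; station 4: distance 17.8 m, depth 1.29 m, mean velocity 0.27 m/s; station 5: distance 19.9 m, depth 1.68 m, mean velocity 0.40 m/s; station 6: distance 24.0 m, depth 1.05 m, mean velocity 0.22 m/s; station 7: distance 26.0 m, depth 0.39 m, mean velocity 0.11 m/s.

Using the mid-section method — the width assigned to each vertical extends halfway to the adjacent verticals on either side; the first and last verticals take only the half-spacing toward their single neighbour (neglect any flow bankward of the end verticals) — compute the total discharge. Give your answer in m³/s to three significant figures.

w_1 = (4.1 − 0.0)/2 = 2.05 m; q_1 = 0.21 × 0.46 × 2.05 = 0.1980 m³/s
w_2 = (16.2 − 0.0)/2 = 8.1 m; q_2 = 0.36 × 1.02 × 8.1 = 2.974 m³/s
w_3 = (17.8 − 4.1)/2 = 6.85 m; q_3 = 0.42 × 2.26 × 6.85 = 6.502 m³/s
w_4 = (19.9 − 16.2)/2 = 1.85 m; q_4 = 0.27 × 1.29 × 1.85 = 0.6444 m³/s
w_5 = (24.0 − 17.8)/2 = 3.1 m; q_5 = 0.40 × 1.68 × 3.1 = 2.083 m³/s
w_6 = (26.0 − 19.9)/2 = 3.05 m; q_6 = 0.22 × 1.05 × 3.05 = 0.7046 m³/s
w_7 = (26.0 − 24.0)/2 = 1 m; q_7 = 0.11 × 0.39 × 1 = 0.04290 m³/s
Q = Σ qᵢ = 13.15 m³/s

13.1 m³/s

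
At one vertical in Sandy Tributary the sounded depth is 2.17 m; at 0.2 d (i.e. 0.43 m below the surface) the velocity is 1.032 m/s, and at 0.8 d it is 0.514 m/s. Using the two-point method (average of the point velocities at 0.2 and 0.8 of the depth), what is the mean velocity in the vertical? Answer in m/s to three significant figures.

0.773 m/s

v̄ = (1.032 + 0.514) / 2 = 0.7730 m/s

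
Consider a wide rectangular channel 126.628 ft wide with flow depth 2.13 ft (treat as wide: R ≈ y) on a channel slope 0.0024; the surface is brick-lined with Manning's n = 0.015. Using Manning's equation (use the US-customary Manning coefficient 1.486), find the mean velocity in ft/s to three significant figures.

A = b·y = 126.628 × 2.13 = 269.7 ft²
Wide channel: R ≈ y = 2.13 ft
Q = (1.486/n)·A·R^(2/3)·S^(1/2) = (1.486/0.015) × 269.7 × 2.130^(2/3) × 0.0024^(1/2) = 2167 ft³/s
V = Q/A = 2167/269.7 = 8.034 ft/s

8.03 ft/s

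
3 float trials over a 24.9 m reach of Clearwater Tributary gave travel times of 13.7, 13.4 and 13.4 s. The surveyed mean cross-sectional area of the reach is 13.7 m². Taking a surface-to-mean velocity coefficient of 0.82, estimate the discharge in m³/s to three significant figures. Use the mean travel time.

20.7 m³/s

t̄ = (13.7 + 13.4 + 13.4) / 3 = 13.5 s
v_surface = L / t̄ = 24.9 / 13.5 = 1.844 m/s
v_mean = 0.82 × 1.844 = 1.512 m/s
Q = A × v_mean = 13.7 × 1.512 = 20.72 m³/s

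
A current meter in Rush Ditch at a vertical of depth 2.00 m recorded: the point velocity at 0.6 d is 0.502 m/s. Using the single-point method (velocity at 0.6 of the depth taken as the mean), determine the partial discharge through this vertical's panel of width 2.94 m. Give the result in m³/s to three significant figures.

v̄ = v₀.₆ = 0.502 m/s
q = v̄ × d × w = 0.5020 × 2.00 × 2.94 = 2.952 m³/s

2.95 m³/s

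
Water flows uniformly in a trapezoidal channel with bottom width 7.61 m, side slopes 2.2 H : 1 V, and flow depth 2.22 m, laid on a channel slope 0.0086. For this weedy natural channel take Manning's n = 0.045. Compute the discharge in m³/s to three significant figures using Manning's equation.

A = (b + z·y)·y = (7.61 + 2.2×2.22)×2.22 = 27.74 m²
P = b + 2y√(1+z²) = 7.61 + 2×2.22×√(1+2.2²) = 18.34 m
R = A/P = 27.74/18.34 = 1.512 m
Q = (1/n)·A·R^(2/3)·S^(1/2) = (1/0.045) × 27.74 × 1.512^(2/3) × 0.0086^(1/2) = 75.31 m³/s

75.3 m³/s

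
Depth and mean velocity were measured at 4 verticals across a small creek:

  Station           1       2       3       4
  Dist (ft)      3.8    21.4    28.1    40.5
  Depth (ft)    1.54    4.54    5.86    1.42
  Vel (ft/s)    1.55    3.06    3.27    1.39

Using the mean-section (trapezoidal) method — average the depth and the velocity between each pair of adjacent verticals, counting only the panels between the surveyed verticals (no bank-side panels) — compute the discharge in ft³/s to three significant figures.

Panel 1-2: Δb = 17.6 ft, d̄ = (1.54+4.54)/2 = 3.04, v̄ = (1.55+3.06)/2 = 2.305 → q = 17.6×3.04×2.305 = 123.3 ft³/s
Panel 2-3: Δb = 6.7 ft, d̄ = (4.54+5.86)/2 = 5.2, v̄ = (3.06+3.27)/2 = 3.165 → q = 6.7×5.2×3.165 = 110.3 ft³/s
Panel 3-4: Δb = 12.4 ft, d̄ = (5.86+1.42)/2 = 3.64, v̄ = (3.27+1.39)/2 = 2.33 → q = 12.4×3.64×2.33 = 105.2 ft³/s
Q = Σ q = 338.8 ft³/s

339 ft³/s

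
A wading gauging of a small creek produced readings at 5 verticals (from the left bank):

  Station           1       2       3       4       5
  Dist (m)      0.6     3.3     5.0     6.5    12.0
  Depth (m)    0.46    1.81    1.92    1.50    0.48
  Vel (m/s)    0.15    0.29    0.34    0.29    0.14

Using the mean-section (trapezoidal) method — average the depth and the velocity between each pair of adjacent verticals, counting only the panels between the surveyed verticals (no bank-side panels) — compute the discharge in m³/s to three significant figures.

Panel 1-2: Δb = 2.7 m, d̄ = (0.46+1.81)/2 = 1.135, v̄ = (0.15+0.29)/2 = 0.22 → q = 2.7×1.135×0.22 = 0.6742 m³/s
Panel 2-3: Δb = 1.7 m, d̄ = (1.81+1.92)/2 = 1.865, v̄ = (0.29+0.34)/2 = 0.315 → q = 1.7×1.865×0.315 = 0.9987 m³/s
Panel 3-4: Δb = 1.5 m, d̄ = (1.92+1.50)/2 = 1.71, v̄ = (0.34+0.29)/2 = 0.315 → q = 1.5×1.71×0.315 = 0.8080 m³/s
Panel 4-5: Δb = 5.5 m, d̄ = (1.50+0.48)/2 = 0.99, v̄ = (0.29+0.14)/2 = 0.215 → q = 5.5×0.99×0.215 = 1.171 m³/s
Q = Σ q = 3.652 m³/s

3.65 m³/s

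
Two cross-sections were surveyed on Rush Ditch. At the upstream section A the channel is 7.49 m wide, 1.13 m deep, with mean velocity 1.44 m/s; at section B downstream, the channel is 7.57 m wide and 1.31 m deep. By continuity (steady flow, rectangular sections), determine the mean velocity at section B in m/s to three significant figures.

Q = A₁V₁ = (7.49×1.13) × 1.44 = 12.19 m³/s
A₂ = 7.57 × 1.31 = 9.917 m²
V₂ = Q/A₂ = 12.19/9.917 = 1.229 m/s

1.23 m/s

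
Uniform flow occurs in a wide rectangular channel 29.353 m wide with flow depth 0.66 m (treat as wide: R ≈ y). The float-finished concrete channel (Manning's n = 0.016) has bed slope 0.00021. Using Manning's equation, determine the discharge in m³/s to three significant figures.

A = b·y = 29.353 × 0.66 = 19.37 m²
Wide channel: R ≈ y = 0.66 m
Q = (1/n)·A·R^(2/3)·S^(1/2) = (1/0.016) × 19.37 × 0.6600^(2/3) × 0.00021^(1/2) = 13.30 m³/s

13.3 m³/s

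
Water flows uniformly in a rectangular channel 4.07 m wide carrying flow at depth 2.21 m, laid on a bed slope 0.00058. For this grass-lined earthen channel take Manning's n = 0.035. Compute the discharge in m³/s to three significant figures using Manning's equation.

6.43 m³/s

A = b·y = 4.07 × 2.21 = 8.995 m²
P = b + 2y = 4.07 + 2×2.21 = 8.490 m
R = A/P = 8.995/8.490 = 1.059 m
Q = (1/n)·A·R^(2/3)·S^(1/2) = (1/0.035) × 8.995 × 1.059^(2/3) × 0.00058^(1/2) = 6.432 m³/s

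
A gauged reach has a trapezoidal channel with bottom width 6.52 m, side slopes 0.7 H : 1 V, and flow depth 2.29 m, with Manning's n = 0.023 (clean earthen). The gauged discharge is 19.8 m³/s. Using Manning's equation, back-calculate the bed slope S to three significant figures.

A = (b + z·y)·y = (6.52 + 0.7×2.29)×2.29 = 18.60 m²
P = b + 2y√(1+z²) = 6.52 + 2×2.29×√(1+0.7²) = 12.11 m
R = A/P = 18.60/12.11 = 1.536 m
S = (Q·n / (1·A·R^(2/3)))² = (19.8×0.023 / (1×18.60×1.331))² = 0.0003382

0.000338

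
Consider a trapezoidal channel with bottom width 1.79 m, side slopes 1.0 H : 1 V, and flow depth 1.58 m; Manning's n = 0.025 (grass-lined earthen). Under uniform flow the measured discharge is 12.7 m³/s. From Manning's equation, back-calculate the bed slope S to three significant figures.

A = (b + z·y)·y = (1.79 + 1.0×1.58)×1.58 = 5.325 m²
P = b + 2y√(1+z²) = 1.79 + 2×1.58×√(1+1.0²) = 6.259 m
R = A/P = 5.325/6.259 = 0.8507 m
S = (Q·n / (1·A·R^(2/3)))² = (12.7×0.025 / (1×5.325×0.8978))² = 0.004411

0.00441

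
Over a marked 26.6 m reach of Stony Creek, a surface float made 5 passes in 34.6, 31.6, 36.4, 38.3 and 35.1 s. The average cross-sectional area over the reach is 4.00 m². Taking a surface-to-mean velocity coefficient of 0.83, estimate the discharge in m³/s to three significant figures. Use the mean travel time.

2.51 m³/s

t̄ = (34.6 + 31.6 + 36.4 + 38.3 + 35.1) / 5 = 35.2 s
v_surface = L / t̄ = 26.6 / 35.2 = 0.7557 m/s
v_mean = 0.83 × 0.7557 = 0.6272 m/s
Q = A × v_mean = 4.00 × 0.6272 = 2.509 m³/s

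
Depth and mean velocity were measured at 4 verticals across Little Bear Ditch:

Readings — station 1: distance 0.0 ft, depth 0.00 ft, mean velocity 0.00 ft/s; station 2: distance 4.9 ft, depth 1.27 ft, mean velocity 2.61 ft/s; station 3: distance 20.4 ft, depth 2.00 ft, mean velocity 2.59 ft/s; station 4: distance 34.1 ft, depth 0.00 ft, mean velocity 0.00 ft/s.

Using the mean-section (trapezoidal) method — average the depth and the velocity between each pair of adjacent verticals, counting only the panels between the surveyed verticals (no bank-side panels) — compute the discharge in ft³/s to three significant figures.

87.7 ft³/s

Panel 1-2: Δb = 4.9 ft, d̄ = (0.00+1.27)/2 = 0.635, v̄ = (0.00+2.61)/2 = 1.305 → q = 4.9×0.635×1.305 = 4.061 ft³/s
Panel 2-3: Δb = 15.5 ft, d̄ = (1.27+2.00)/2 = 1.635, v̄ = (2.61+2.59)/2 = 2.6 → q = 15.5×1.635×2.6 = 65.89 ft³/s
Panel 3-4: Δb = 13.7 ft, d̄ = (2.00+0.00)/2 = 1, v̄ = (2.59+0.00)/2 = 1.295 → q = 13.7×1×1.295 = 17.74 ft³/s
Q = Σ q = 87.69 ft³/s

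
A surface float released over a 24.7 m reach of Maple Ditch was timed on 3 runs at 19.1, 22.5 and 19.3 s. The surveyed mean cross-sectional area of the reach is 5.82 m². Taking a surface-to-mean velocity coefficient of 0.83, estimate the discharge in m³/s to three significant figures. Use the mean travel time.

t̄ = (19.1 + 22.5 + 19.3) / 3 = 20.3 s
v_surface = L / t̄ = 24.7 / 20.3 = 1.217 m/s
v_mean = 0.83 × 1.217 = 1.010 m/s
Q = A × v_mean = 5.82 × 1.010 = 5.878 m³/s

5.88 m³/s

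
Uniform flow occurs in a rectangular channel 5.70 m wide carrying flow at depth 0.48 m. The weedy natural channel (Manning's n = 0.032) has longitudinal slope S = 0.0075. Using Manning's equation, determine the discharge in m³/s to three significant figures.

4.09 m³/s

A = b·y = 5.70 × 0.48 = 2.736 m²
P = b + 2y = 5.70 + 2×0.48 = 6.660 m
R = A/P = 2.736/6.660 = 0.4108 m
Q = (1/n)·A·R^(2/3)·S^(1/2) = (1/0.032) × 2.736 × 0.4108^(2/3) × 0.0075^(1/2) = 4.092 m³/s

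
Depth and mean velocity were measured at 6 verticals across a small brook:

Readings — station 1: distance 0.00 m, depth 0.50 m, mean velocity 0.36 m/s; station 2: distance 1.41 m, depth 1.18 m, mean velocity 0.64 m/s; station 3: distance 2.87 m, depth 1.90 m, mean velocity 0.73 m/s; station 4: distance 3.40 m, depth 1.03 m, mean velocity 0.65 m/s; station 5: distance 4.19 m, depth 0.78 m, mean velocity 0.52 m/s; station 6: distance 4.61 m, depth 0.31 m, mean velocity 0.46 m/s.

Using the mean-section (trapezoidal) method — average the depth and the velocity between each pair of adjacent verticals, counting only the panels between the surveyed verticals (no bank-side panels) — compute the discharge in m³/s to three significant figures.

3.20 m³/s

Panel 1-2: Δb = 1.41 m, d̄ = (0.50+1.18)/2 = 0.84, v̄ = (0.36+0.64)/2 = 0.5 → q = 1.41×0.84×0.5 = 0.5922 m³/s
Panel 2-3: Δb = 1.46 m, d̄ = (1.18+1.90)/2 = 1.54, v̄ = (0.64+0.73)/2 = 0.685 → q = 1.46×1.54×0.685 = 1.540 m³/s
Panel 3-4: Δb = 0.53 m, d̄ = (1.90+1.03)/2 = 1.465, v̄ = (0.73+0.65)/2 = 0.69 → q = 0.53×1.465×0.69 = 0.5358 m³/s
Panel 4-5: Δb = 0.79 m, d̄ = (1.03+0.78)/2 = 0.905, v̄ = (0.65+0.52)/2 = 0.585 → q = 0.79×0.905×0.585 = 0.4182 m³/s
Panel 5-6: Δb = 0.42 m, d̄ = (0.78+0.31)/2 = 0.545, v̄ = (0.52+0.46)/2 = 0.49 → q = 0.42×0.545×0.49 = 0.1122 m³/s
Q = Σ q = 3.199 m³/s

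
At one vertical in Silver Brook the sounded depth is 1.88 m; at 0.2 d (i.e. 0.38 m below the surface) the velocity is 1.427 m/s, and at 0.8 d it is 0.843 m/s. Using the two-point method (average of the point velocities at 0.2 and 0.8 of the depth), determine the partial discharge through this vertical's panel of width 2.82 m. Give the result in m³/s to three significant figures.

v̄ = (1.427 + 0.843) / 2 = 1.135 m/s
q = v̄ × d × w = 1.135 × 1.88 × 2.82 = 6.017 m³/s

6.02 m³/s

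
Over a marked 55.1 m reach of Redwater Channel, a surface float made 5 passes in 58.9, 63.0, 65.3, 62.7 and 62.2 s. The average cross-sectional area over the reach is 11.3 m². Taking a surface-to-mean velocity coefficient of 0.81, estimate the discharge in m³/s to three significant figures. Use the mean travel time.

8.08 m³/s

t̄ = (58.9 + 63.0 + 65.3 + 62.7 + 62.2) / 5 = 62.42 s
v_surface = L / t̄ = 55.1 / 62.42 = 0.8827 m/s
v_mean = 0.81 × 0.8827 = 0.7150 m/s
Q = A × v_mean = 11.3 × 0.7150 = 8.080 m³/s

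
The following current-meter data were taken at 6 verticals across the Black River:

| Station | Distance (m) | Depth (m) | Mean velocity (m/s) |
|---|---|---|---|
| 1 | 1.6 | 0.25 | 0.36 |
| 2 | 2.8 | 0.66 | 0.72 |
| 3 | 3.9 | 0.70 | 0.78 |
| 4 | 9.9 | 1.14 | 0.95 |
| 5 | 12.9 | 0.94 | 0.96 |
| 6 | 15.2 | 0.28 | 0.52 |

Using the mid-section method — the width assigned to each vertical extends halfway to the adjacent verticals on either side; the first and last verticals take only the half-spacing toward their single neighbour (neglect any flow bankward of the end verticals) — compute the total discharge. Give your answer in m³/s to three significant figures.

9.97 m³/s

w_1 = (2.8 − 1.6)/2 = 0.6 m; q_1 = 0.36 × 0.25 × 0.6 = 0.05400 m³/s
w_2 = (3.9 − 1.6)/2 = 1.15 m; q_2 = 0.72 × 0.66 × 1.15 = 0.5465 m³/s
w_3 = (9.9 − 2.8)/2 = 3.55 m; q_3 = 0.78 × 0.70 × 3.55 = 1.938 m³/s
w_4 = (12.9 − 3.9)/2 = 4.5 m; q_4 = 0.95 × 1.14 × 4.5 = 4.874 m³/s
w_5 = (15.2 − 9.9)/2 = 2.65 m; q_5 = 0.96 × 0.94 × 2.65 = 2.391 m³/s
w_6 = (15.2 − 12.9)/2 = 1.15 m; q_6 = 0.52 × 0.28 × 1.15 = 0.1674 m³/s
Q = Σ qᵢ = 9.971 m³/s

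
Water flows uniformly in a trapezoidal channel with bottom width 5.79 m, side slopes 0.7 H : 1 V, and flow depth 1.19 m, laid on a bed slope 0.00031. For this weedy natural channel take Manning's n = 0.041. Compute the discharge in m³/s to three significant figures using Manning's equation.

3.17 m³/s

A = (b + z·y)·y = (5.79 + 0.7×1.19)×1.19 = 7.881 m²
P = b + 2y√(1+z²) = 5.79 + 2×1.19×√(1+0.7²) = 8.695 m
R = A/P = 7.881/8.695 = 0.9064 m
Q = (1/n)·A·R^(2/3)·S^(1/2) = (1/0.041) × 7.881 × 0.9064^(2/3) × 0.00031^(1/2) = 3.170 m³/s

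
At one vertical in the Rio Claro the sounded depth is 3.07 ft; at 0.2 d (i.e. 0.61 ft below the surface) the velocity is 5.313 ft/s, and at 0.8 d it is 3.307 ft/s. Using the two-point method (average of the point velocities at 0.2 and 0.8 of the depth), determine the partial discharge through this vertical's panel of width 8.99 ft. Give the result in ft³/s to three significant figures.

119 ft³/s

v̄ = (5.313 + 3.307) / 2 = 4.310 ft/s
q = v̄ × d × w = 4.310 × 3.07 × 8.99 = 119.0 ft³/s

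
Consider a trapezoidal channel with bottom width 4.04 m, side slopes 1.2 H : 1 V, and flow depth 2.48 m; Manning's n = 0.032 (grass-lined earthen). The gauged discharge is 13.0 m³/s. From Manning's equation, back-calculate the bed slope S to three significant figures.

0.000340

A = (b + z·y)·y = (4.04 + 1.2×2.48)×2.48 = 17.40 m²
P = b + 2y√(1+z²) = 4.04 + 2×2.48×√(1+1.2²) = 11.79 m
R = A/P = 17.40/11.79 = 1.476 m
S = (Q·n / (1·A·R^(2/3)))² = (13.0×0.032 / (1×17.40×1.296))² = 0.0003401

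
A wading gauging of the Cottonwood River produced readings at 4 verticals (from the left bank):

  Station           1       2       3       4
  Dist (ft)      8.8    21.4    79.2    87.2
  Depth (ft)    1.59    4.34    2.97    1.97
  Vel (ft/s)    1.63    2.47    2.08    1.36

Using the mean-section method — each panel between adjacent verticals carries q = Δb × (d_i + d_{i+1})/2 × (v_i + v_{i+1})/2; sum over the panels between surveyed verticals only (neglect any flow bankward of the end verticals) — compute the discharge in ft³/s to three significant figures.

591 ft³/s

Panel 1-2: Δb = 12.6 ft, d̄ = (1.59+4.34)/2 = 2.965, v̄ = (1.63+2.47)/2 = 2.05 → q = 12.6×2.965×2.05 = 76.59 ft³/s
Panel 2-3: Δb = 57.8 ft, d̄ = (4.34+2.97)/2 = 3.655, v̄ = (2.47+2.08)/2 = 2.275 → q = 57.8×3.655×2.275 = 480.6 ft³/s
Panel 3-4: Δb = 8 ft, d̄ = (2.97+1.97)/2 = 2.47, v̄ = (2.08+1.36)/2 = 1.72 → q = 8×2.47×1.72 = 33.99 ft³/s
Q = Σ q = 591.2 ft³/s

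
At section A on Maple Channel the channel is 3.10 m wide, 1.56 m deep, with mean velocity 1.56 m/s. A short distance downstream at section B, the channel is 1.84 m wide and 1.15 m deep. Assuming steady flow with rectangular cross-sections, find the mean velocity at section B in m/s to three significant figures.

3.57 m/s

Q = A₁V₁ = (3.10×1.56) × 1.56 = 7.544 m³/s
A₂ = 1.84 × 1.15 = 2.116 m²
V₂ = Q/A₂ = 7.544/2.116 = 3.565 m/s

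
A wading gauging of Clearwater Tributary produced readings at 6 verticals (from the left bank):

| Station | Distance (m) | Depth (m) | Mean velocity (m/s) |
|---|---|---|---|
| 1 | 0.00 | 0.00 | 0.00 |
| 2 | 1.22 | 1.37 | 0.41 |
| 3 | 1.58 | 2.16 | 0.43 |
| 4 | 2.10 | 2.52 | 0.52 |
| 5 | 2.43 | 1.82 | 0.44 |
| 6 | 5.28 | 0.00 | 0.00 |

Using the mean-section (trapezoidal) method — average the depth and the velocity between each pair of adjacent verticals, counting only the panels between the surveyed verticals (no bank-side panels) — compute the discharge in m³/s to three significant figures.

1.93 m³/s

Panel 1-2: Δb = 1.22 m, d̄ = (0.00+1.37)/2 = 0.685, v̄ = (0.00+0.41)/2 = 0.205 → q = 1.22×0.685×0.205 = 0.1713 m³/s
Panel 2-3: Δb = 0.36 m, d̄ = (1.37+2.16)/2 = 1.765, v̄ = (0.41+0.43)/2 = 0.42 → q = 0.36×1.765×0.42 = 0.2669 m³/s
Panel 3-4: Δb = 0.52 m, d̄ = (2.16+2.52)/2 = 2.34, v̄ = (0.43+0.52)/2 = 0.475 → q = 0.52×2.34×0.475 = 0.5780 m³/s
Panel 4-5: Δb = 0.33 m, d̄ = (2.52+1.82)/2 = 2.17, v̄ = (0.52+0.44)/2 = 0.48 → q = 0.33×2.17×0.48 = 0.3437 m³/s
Panel 5-6: Δb = 2.85 m, d̄ = (1.82+0.00)/2 = 0.91, v̄ = (0.44+0.00)/2 = 0.22 → q = 2.85×0.91×0.22 = 0.5706 m³/s
Q = Σ q = 1.930 m³/s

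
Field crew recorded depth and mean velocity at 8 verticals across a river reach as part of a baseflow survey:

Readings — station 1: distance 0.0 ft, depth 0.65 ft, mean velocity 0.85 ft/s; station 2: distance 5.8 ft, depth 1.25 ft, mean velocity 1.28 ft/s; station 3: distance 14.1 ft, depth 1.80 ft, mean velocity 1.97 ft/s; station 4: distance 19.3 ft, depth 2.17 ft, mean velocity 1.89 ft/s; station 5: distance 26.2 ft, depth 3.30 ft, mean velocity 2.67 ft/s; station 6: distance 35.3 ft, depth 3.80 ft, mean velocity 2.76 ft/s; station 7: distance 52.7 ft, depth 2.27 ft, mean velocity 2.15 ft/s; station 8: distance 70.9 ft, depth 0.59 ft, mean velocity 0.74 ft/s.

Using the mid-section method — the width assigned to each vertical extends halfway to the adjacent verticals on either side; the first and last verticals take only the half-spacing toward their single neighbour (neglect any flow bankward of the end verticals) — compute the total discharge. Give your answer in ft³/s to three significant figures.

362 ft³/s

w_1 = (5.8 − 0.0)/2 = 2.9 ft; q_1 = 0.85 × 0.65 × 2.9 = 1.602 ft³/s
w_2 = (14.1 − 0.0)/2 = 7.05 ft; q_2 = 1.28 × 1.25 × 7.05 = 11.28 ft³/s
w_3 = (19.3 − 5.8)/2 = 6.75 ft; q_3 = 1.97 × 1.80 × 6.75 = 23.94 ft³/s
w_4 = (26.2 − 14.1)/2 = 6.05 ft; q_4 = 1.89 × 2.17 × 6.05 = 24.81 ft³/s
w_5 = (35.3 − 19.3)/2 = 8 ft; q_5 = 2.67 × 3.30 × 8 = 70.49 ft³/s
w_6 = (52.7 − 26.2)/2 = 13.25 ft; q_6 = 2.76 × 3.80 × 13.25 = 139.0 ft³/s
w_7 = (70.9 − 35.3)/2 = 17.8 ft; q_7 = 2.15 × 2.27 × 17.8 = 86.87 ft³/s
w_8 = (70.9 − 52.7)/2 = 9.1 ft; q_8 = 0.74 × 0.59 × 9.1 = 3.973 ft³/s
Q = Σ qᵢ = 361.9 ft³/s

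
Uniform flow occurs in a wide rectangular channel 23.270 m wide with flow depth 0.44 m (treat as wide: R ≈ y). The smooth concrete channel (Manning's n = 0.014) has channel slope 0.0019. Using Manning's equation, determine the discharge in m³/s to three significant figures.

A = b·y = 23.270 × 0.44 = 10.24 m²
Wide channel: R ≈ y = 0.44 m
Q = (1/n)·A·R^(2/3)·S^(1/2) = (1/0.014) × 10.24 × 0.4400^(2/3) × 0.0019^(1/2) = 18.44 m³/s

18.4 m³/s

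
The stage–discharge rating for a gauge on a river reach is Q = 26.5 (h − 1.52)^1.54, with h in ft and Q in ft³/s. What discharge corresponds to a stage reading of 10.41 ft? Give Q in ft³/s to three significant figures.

Q = 26.5 × (10.41 − 1.52)^1.54 = 26.5 × 8.89^1.54 = 766.6 ft³/s

767 ft³/s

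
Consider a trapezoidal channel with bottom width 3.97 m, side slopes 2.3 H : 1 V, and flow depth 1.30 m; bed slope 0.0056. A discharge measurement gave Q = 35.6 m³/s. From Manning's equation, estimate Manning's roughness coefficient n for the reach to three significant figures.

A = (b + z·y)·y = (3.97 + 2.3×1.30)×1.30 = 9.048 m²
P = b + 2y√(1+z²) = 3.97 + 2×1.30×√(1+2.3²) = 10.49 m
R = A/P = 9.048/10.49 = 0.8625 m
n = (1/Q)·A·R^(2/3)·S^(1/2) = (1/35.6) × 9.048 × 0.9061 × 0.07483 = 0.01723

0.0172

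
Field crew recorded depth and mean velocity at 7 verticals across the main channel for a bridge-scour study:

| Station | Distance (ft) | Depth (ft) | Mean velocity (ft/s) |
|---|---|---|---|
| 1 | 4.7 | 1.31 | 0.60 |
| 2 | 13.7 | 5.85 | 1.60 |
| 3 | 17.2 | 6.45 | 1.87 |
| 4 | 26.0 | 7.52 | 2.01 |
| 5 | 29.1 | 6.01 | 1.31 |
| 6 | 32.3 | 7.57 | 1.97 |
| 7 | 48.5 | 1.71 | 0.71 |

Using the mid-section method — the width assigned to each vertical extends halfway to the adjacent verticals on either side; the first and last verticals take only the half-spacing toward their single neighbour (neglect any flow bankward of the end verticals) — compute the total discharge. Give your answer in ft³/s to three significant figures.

w_1 = (13.7 − 4.7)/2 = 4.5 ft; q_1 = 0.60 × 1.31 × 4.5 = 3.537 ft³/s
w_2 = (17.2 − 4.7)/2 = 6.25 ft; q_2 = 1.60 × 5.85 × 6.25 = 58.50 ft³/s
w_3 = (26.0 − 13.7)/2 = 6.15 ft; q_3 = 1.87 × 6.45 × 6.15 = 74.18 ft³/s
w_4 = (29.1 − 17.2)/2 = 5.95 ft; q_4 = 2.01 × 7.52 × 5.95 = 89.94 ft³/s
w_5 = (32.3 − 26.0)/2 = 3.15 ft; q_5 = 1.31 × 6.01 × 3.15 = 24.80 ft³/s
w_6 = (48.5 − 29.1)/2 = 9.7 ft; q_6 = 1.97 × 7.57 × 9.7 = 144.7 ft³/s
w_7 = (48.5 − 32.3)/2 = 8.1 ft; q_7 = 0.71 × 1.71 × 8.1 = 9.834 ft³/s
Q = Σ qᵢ = 405.4 ft³/s

405 ft³/s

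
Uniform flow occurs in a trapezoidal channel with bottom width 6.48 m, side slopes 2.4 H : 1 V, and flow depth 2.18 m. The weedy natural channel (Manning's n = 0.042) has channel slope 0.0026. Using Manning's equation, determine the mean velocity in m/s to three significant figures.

A = (b + z·y)·y = (6.48 + 2.4×2.18)×2.18 = 25.53 m²
P = b + 2y√(1+z²) = 6.48 + 2×2.18×√(1+2.4²) = 17.82 m
R = A/P = 25.53/17.82 = 1.433 m
Q = (1/n)·A·R^(2/3)·S^(1/2) = (1/0.042) × 25.53 × 1.433^(2/3) × 0.0026^(1/2) = 39.40 m³/s
V = Q/A = 39.40/25.53 = 1.543 m/s

1.54 m/s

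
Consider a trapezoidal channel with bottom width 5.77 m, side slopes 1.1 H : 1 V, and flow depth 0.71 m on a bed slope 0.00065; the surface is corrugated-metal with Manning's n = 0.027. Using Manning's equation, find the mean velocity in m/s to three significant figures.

0.664 m/s

A = (b + z·y)·y = (5.77 + 1.1×0.71)×0.71 = 4.651 m²
P = b + 2y√(1+z²) = 5.77 + 2×0.71×√(1+1.1²) = 7.881 m
R = A/P = 4.651/7.881 = 0.5902 m
Q = (1/n)·A·R^(2/3)·S^(1/2) = (1/0.027) × 4.651 × 0.5902^(2/3) × 0.00065^(1/2) = 3.090 m³/s
V = Q/A = 3.090/4.651 = 0.6644 m/s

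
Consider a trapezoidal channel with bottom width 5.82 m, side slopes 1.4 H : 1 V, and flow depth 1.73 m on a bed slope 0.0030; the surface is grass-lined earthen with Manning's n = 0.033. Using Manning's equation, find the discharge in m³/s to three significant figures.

A = (b + z·y)·y = (5.82 + 1.4×1.73)×1.73 = 14.26 m²
P = b + 2y√(1+z²) = 5.82 + 2×1.73×√(1+1.4²) = 11.77 m
R = A/P = 14.26/11.77 = 1.211 m
Q = (1/n)·A·R^(2/3)·S^(1/2) = (1/0.033) × 14.26 × 1.211^(2/3) × 0.0030^(1/2) = 26.89 m³/s

26.9 m³/s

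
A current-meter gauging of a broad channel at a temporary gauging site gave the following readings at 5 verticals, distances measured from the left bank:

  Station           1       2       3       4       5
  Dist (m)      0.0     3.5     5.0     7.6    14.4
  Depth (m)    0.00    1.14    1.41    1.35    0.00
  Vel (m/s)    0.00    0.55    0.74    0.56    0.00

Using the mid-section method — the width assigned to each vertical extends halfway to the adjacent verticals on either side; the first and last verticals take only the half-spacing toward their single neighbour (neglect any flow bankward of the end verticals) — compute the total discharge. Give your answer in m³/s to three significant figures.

7.26 m³/s

w_2 = (5.0 − 0.0)/2 = 2.5 m; q_2 = 0.55 × 1.14 × 2.5 = 1.568 m³/s
w_3 = (7.6 − 3.5)/2 = 2.05 m; q_3 = 0.74 × 1.41 × 2.05 = 2.139 m³/s
w_4 = (14.4 − 5.0)/2 = 4.7 m; q_4 = 0.56 × 1.35 × 4.7 = 3.553 m³/s
Stations 1, 5 contribute zero (depth or velocity is 0).
Q = Σ qᵢ = 7.260 m³/s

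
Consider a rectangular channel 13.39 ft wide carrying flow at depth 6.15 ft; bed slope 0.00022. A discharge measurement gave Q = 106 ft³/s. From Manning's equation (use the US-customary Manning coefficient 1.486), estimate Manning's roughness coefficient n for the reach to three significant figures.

A = b·y = 13.39 × 6.15 = 82.35 ft²
P = b + 2y = 13.39 + 2×6.15 = 25.69 ft
R = A/P = 82.35/25.69 = 3.205 ft
n = (1.486/Q)·A·R^(2/3)·S^(1/2) = (1.486/106) × 82.35 × 2.174 × 0.01483 = 0.03723

0.0372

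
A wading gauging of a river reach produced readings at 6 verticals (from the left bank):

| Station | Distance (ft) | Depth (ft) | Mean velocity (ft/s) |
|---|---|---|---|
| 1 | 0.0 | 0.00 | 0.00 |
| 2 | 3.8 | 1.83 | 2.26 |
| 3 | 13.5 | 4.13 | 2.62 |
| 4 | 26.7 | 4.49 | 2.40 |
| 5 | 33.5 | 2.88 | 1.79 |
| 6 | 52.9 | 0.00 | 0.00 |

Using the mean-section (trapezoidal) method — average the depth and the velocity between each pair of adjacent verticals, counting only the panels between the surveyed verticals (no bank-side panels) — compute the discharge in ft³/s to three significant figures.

295 ft³/s

Panel 1-2: Δb = 3.8 ft, d̄ = (0.00+1.83)/2 = 0.915, v̄ = (0.00+2.26)/2 = 1.13 → q = 3.8×0.915×1.13 = 3.929 ft³/s
Panel 2-3: Δb = 9.7 ft, d̄ = (1.83+4.13)/2 = 2.98, v̄ = (2.26+2.62)/2 = 2.44 → q = 9.7×2.98×2.44 = 70.53 ft³/s
Panel 3-4: Δb = 13.2 ft, d̄ = (4.13+4.49)/2 = 4.31, v̄ = (2.62+2.40)/2 = 2.51 → q = 13.2×4.31×2.51 = 142.8 ft³/s
Panel 4-5: Δb = 6.8 ft, d̄ = (4.49+2.88)/2 = 3.685, v̄ = (2.40+1.79)/2 = 2.095 → q = 6.8×3.685×2.095 = 52.50 ft³/s
Panel 5-6: Δb = 19.4 ft, d̄ = (2.88+0.00)/2 = 1.44, v̄ = (1.79+0.00)/2 = 0.895 → q = 19.4×1.44×0.895 = 25.00 ft³/s
Q = Σ q = 294.8 ft³/s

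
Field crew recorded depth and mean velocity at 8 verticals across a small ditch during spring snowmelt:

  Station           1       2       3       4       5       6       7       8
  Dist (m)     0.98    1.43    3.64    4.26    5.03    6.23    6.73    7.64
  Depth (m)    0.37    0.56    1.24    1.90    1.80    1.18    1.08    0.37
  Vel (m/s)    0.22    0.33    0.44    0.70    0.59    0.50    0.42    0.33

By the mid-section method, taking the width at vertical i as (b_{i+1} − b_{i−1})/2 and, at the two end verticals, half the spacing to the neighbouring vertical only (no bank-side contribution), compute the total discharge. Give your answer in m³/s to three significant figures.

w_1 = (1.43 − 0.98)/2 = 0.225 m; q_1 = 0.22 × 0.37 × 0.225 = 0.01832 m³/s
w_2 = (3.64 − 0.98)/2 = 1.33 m; q_2 = 0.33 × 0.56 × 1.33 = 0.2458 m³/s
w_3 = (4.26 − 1.43)/2 = 1.415 m; q_3 = 0.44 × 1.24 × 1.415 = 0.7720 m³/s
w_4 = (5.03 − 3.64)/2 = 0.695 m; q_4 = 0.70 × 1.90 × 0.695 = 0.9244 m³/s
w_5 = (6.23 − 4.26)/2 = 0.985 m; q_5 = 0.59 × 1.80 × 0.985 = 1.046 m³/s
w_6 = (6.73 − 5.03)/2 = 0.85 m; q_6 = 0.50 × 1.18 × 0.85 = 0.5015 m³/s
w_7 = (7.64 − 6.23)/2 = 0.705 m; q_7 = 0.42 × 1.08 × 0.705 = 0.3198 m³/s
w_8 = (7.64 − 6.73)/2 = 0.455 m; q_8 = 0.33 × 0.37 × 0.455 = 0.05556 m³/s
Q = Σ qᵢ = 3.883 m³/s

3.88 m³/s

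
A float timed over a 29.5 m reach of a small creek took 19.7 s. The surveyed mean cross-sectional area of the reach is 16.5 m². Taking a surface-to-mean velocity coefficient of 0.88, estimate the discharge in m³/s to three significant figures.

21.7 m³/s

v_surface = L / t̄ = 29.5 / 19.7 = 1.497 m/s
v_mean = 0.88 × 1.497 = 1.318 m/s
Q = A × v_mean = 16.5 × 1.318 = 21.74 m³/s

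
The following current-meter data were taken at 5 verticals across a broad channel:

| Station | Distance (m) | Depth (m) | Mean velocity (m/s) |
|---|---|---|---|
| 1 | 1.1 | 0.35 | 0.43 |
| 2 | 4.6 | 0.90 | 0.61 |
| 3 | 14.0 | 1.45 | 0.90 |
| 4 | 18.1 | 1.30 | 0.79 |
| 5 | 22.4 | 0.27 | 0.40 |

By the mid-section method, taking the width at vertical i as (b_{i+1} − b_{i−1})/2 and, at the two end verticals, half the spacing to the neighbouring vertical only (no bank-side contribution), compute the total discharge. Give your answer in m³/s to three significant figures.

w_1 = (4.6 − 1.1)/2 = 1.75 m; q_1 = 0.43 × 0.35 × 1.75 = 0.2634 m³/s
w_2 = (14.0 − 1.1)/2 = 6.45 m; q_2 = 0.61 × 0.90 × 6.45 = 3.541 m³/s
w_3 = (18.1 − 4.6)/2 = 6.75 m; q_3 = 0.90 × 1.45 × 6.75 = 8.809 m³/s
w_4 = (22.4 − 14.0)/2 = 4.2 m; q_4 = 0.79 × 1.30 × 4.2 = 4.313 m³/s
w_5 = (22.4 − 18.1)/2 = 2.15 m; q_5 = 0.40 × 0.27 × 2.15 = 0.2322 m³/s
Q = Σ qᵢ = 17.16 m³/s

17.2 m³/s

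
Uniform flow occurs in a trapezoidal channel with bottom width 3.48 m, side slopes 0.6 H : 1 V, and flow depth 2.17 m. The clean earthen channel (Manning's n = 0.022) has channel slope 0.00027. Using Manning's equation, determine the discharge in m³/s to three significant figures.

A = (b + z·y)·y = (3.48 + 0.6×2.17)×2.17 = 10.38 m²
P = b + 2y√(1+z²) = 3.48 + 2×2.17×√(1+0.6²) = 8.541 m
R = A/P = 10.38/8.541 = 1.215 m
Q = (1/n)·A·R^(2/3)·S^(1/2) = (1/0.022) × 10.38 × 1.215^(2/3) × 0.00027^(1/2) = 8.825 m³/s

8.82 m³/s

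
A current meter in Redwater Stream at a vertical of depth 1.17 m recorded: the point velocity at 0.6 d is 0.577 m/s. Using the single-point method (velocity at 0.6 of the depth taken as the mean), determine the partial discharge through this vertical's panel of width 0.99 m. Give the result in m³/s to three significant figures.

0.668 m³/s

v̄ = v₀.₆ = 0.577 m/s
q = v̄ × d × w = 0.5770 × 1.17 × 0.99 = 0.6683 m³/s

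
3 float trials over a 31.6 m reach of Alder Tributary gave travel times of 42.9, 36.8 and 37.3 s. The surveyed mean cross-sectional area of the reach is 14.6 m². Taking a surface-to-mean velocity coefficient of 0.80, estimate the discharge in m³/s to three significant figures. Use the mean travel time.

9.46 m³/s

t̄ = (42.9 + 36.8 + 37.3) / 3 = 39 s
v_surface = L / t̄ = 31.6 / 39 = 0.8103 m/s
v_mean = 0.80 × 0.8103 = 0.6482 m/s
Q = A × v_mean = 14.6 × 0.6482 = 9.464 m³/s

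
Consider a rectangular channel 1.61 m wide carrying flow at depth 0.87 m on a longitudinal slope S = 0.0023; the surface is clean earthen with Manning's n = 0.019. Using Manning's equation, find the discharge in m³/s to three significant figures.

A = b·y = 1.61 × 0.87 = 1.401 m²
P = b + 2y = 1.61 + 2×0.87 = 3.350 m
R = A/P = 1.401/3.350 = 0.4181 m
Q = (1/n)·A·R^(2/3)·S^(1/2) = (1/0.019) × 1.401 × 0.4181^(2/3) × 0.0023^(1/2) = 1.977 m³/s

1.98 m³/s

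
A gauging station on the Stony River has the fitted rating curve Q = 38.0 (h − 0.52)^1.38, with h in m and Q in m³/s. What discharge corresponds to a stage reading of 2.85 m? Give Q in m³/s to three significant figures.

Q = 38.0 × (2.85 − 0.52)^1.38 = 38.0 × 2.33^1.38 = 122.1 m³/s

122 m³/s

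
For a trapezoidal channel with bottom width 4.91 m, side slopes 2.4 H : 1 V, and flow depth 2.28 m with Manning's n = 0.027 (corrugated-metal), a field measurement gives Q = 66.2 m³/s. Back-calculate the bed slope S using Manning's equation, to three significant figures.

A = (b + z·y)·y = (4.91 + 2.4×2.28)×2.28 = 23.67 m²
P = b + 2y√(1+z²) = 4.91 + 2×2.28×√(1+2.4²) = 16.77 m
R = A/P = 23.67/16.77 = 1.412 m
S = (Q·n / (1·A·R^(2/3)))² = (66.2×0.027 / (1×23.67×1.259))² = 0.003600

0.00360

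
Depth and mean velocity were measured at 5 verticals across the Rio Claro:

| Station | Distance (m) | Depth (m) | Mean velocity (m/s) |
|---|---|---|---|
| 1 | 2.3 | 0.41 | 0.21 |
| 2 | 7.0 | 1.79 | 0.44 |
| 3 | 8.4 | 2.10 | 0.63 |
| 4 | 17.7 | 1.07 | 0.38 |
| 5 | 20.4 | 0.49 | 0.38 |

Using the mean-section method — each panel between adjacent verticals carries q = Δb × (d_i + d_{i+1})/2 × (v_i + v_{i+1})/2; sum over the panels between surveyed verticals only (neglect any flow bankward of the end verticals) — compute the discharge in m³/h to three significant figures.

41000 m³/h

Panel 1-2: Δb = 4.7 m, d̄ = (0.41+1.79)/2 = 1.1, v̄ = (0.21+0.44)/2 = 0.325 → q = 4.7×1.1×0.325 = 1.680 m³/s
Panel 2-3: Δb = 1.4 m, d̄ = (1.79+2.10)/2 = 1.945, v̄ = (0.44+0.63)/2 = 0.535 → q = 1.4×1.945×0.535 = 1.457 m³/s
Panel 3-4: Δb = 9.3 m, d̄ = (2.10+1.07)/2 = 1.585, v̄ = (0.63+0.38)/2 = 0.505 → q = 9.3×1.585×0.505 = 7.444 m³/s
Panel 4-5: Δb = 2.7 m, d̄ = (1.07+0.49)/2 = 0.78, v̄ = (0.38+0.38)/2 = 0.38 → q = 2.7×0.78×0.38 = 0.8003 m³/s
Q = Σ q = 11.38 m³/s
= 11.38 × 3600 = 40970 m³/h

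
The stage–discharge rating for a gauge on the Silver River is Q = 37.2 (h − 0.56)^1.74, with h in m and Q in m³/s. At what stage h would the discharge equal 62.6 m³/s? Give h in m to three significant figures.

h − h₀ = (Q/C)^(1/b) = (62.6/37.2)^(1/1.74) = 1.349 m
h = 0.56 + 1.349 = 1.909 m

1.91 m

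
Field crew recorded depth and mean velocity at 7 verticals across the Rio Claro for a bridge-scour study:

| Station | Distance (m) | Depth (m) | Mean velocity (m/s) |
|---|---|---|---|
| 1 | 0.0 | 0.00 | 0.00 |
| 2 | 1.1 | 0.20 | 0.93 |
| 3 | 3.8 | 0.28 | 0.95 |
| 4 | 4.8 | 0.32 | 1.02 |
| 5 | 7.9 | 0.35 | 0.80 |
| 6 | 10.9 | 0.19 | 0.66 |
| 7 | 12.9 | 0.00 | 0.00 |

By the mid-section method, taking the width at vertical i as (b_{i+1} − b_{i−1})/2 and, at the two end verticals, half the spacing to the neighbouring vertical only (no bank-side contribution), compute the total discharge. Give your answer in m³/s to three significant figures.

2.68 m³/s

w_2 = (3.8 − 0.0)/2 = 1.9 m; q_2 = 0.93 × 0.20 × 1.9 = 0.3534 m³/s
w_3 = (4.8 − 1.1)/2 = 1.85 m; q_3 = 0.95 × 0.28 × 1.85 = 0.4921 m³/s
w_4 = (7.9 − 3.8)/2 = 2.05 m; q_4 = 1.02 × 0.32 × 2.05 = 0.6691 m³/s
w_5 = (10.9 − 4.8)/2 = 3.05 m; q_5 = 0.80 × 0.35 × 3.05 = 0.8540 m³/s
w_6 = (12.9 − 7.9)/2 = 2.5 m; q_6 = 0.66 × 0.19 × 2.5 = 0.3135 m³/s
Stations 1, 7 contribute zero (depth or velocity is 0).
Q = Σ qᵢ = 2.682 m³/s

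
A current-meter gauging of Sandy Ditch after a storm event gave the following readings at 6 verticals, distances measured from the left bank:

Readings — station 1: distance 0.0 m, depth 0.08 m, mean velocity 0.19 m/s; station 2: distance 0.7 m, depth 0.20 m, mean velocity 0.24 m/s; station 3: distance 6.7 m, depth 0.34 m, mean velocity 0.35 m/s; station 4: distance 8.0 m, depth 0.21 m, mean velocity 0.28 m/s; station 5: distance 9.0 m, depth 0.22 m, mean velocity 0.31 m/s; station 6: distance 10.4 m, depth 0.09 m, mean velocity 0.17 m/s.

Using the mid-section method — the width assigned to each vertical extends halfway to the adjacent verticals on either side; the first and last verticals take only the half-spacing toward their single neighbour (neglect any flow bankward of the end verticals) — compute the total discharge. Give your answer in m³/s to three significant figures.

w_1 = (0.7 − 0.0)/2 = 0.35 m; q_1 = 0.19 × 0.08 × 0.35 = 0.005320 m³/s
w_2 = (6.7 − 0.0)/2 = 3.35 m; q_2 = 0.24 × 0.20 × 3.35 = 0.1608 m³/s
w_3 = (8.0 − 0.7)/2 = 3.65 m; q_3 = 0.35 × 0.34 × 3.65 = 0.4344 m³/s
w_4 = (9.0 − 6.7)/2 = 1.15 m; q_4 = 0.28 × 0.21 × 1.15 = 0.06762 m³/s
w_5 = (10.4 − 8.0)/2 = 1.2 m; q_5 = 0.31 × 0.22 × 1.2 = 0.08184 m³/s
w_6 = (10.4 − 9.0)/2 = 0.7 m; q_6 = 0.17 × 0.09 × 0.7 = 0.01071 m³/s
Q = Σ qᵢ = 0.7606 m³/s

0.761 m³/s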